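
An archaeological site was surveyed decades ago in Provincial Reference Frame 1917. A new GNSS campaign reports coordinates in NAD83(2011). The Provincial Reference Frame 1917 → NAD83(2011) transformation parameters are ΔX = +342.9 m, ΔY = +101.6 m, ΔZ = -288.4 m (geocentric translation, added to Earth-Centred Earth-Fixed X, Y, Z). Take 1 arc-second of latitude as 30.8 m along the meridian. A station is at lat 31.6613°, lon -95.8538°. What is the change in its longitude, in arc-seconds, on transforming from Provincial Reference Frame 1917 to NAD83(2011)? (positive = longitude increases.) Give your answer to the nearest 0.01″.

sin φ = 0.524897, cos φ = 0.851166, sin λ = -0.994785, cos λ = -0.101990.
East component: ΔE = −sin λ·ΔX + cos λ·ΔY = −(-0.994785)(342.9) + (-0.101990)(101.6) = 330.75 m.
1° of latitude spans 3600 × 30.80 = 110880 m; at latitude φ, 1° of longitude spans that × cos φ = 94377.3 m, so Δλ = 330.75 / 94377.3 × 3600 = 12.616″.

Δλ = 12.62″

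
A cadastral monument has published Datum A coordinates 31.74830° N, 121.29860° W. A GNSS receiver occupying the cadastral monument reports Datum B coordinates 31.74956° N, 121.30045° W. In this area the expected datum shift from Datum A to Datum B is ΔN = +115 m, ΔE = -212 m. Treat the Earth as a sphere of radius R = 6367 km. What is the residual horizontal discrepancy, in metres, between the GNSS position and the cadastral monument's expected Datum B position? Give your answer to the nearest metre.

Observed coordinate differences: Δφ = +0.00126°, Δλ = -0.00185°.
Converting to metres (1° lat = 111125 m, cos φ = 0.850368): observed ΔN = 140.0 m, observed ΔE = -174.8 m.
Subtracting the expected shift leaves a residual of 140.0 − (115) = 25.0 m north and -174.8 − (-212) = 37.2 m east.
Residual distance = √(25.0² + 37.2²) = 44.8 m.

45 m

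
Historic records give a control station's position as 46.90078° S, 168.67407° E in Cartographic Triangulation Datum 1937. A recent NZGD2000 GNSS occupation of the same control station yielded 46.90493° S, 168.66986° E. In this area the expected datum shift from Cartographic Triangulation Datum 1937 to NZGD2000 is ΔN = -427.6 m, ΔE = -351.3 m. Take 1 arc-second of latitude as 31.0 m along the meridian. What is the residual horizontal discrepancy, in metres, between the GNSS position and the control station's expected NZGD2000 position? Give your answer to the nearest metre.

Observed coordinate differences: Δφ = -0.00415°, Δλ = -0.00421°.
Converting to metres (1° lat = 111600 m, cos φ = 0.683264): observed ΔN = -463.1 m, observed ΔE = -321.0 m.
Subtracting the expected shift leaves a residual of -463.1 − (-427.6) = -35.5 m north and -321.0 − (-351.3) = 30.3 m east.
Residual distance = √((-35.5)² + 30.3²) = 46.7 m.

47 m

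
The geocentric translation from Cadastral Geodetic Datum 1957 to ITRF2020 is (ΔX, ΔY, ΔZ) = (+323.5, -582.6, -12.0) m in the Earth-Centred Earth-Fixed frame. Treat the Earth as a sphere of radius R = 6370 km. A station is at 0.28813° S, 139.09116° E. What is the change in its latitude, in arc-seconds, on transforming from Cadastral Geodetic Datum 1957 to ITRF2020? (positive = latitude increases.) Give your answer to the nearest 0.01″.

Δφ = -0.49″

sin φ = -0.005029, cos φ = 0.999987, sin λ = 0.654857, cos λ = -0.755752.
North component: ΔN = −sin φ cos λ·ΔX − sin φ sin λ·ΔY + cos φ·ΔZ = −(-0.005029)(-0.755752)(323.5) − (-0.005029)(0.654857)(-582.6) + (0.999987)(-12.0) = -15.15 m.
1° of latitude spans πR/180 = 111177 m, so Δφ = -15.15 / 111177 × 3600 = -0.490″.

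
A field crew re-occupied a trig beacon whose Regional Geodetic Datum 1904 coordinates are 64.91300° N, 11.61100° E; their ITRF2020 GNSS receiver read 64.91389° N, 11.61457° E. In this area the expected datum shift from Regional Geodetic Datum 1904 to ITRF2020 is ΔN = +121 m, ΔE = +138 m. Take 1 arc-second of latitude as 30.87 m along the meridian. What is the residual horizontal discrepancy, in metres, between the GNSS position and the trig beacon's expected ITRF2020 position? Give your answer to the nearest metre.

Observed coordinate differences: Δφ = +0.00089°, Δλ = +0.00357°.
Converting to metres (1° lat = 111132 m, cos φ = 0.423994): observed ΔN = 98.9 m, observed ΔE = 168.2 m.
Subtracting the expected shift leaves a residual of 98.9 − (121) = -22.1 m north and 168.2 − (138) = 30.2 m east.
Residual distance = √((-22.1)² + 30.2²) = 37.4 m.

37 m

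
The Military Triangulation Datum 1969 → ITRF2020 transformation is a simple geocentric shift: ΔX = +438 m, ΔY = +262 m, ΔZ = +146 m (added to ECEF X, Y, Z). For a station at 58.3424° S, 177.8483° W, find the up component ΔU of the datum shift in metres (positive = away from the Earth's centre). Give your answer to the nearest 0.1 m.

At φ = -58.3424°, λ = -177.8483°: sin φ = -0.851200, cos φ = 0.524842, sin λ = -0.037545, cos λ = -0.999295.
ΔU = cos φ cos λ·ΔX + cos φ sin λ·ΔY + sin φ·ΔZ = (0.524842)(-0.999295)(438) + (0.524842)(-0.037545)(262) + (-0.851200)(146) = -359.16 m.

ΔU = -359.2 m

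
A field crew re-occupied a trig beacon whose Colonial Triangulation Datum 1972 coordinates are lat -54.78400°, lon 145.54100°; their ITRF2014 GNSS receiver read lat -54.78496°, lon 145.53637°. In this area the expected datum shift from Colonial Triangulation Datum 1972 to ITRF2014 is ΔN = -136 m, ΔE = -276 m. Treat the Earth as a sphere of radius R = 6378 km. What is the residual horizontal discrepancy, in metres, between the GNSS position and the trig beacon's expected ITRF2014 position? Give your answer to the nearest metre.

36 m

Observed coordinate differences: Δφ = -0.00096°, Δλ = -0.00463°.
Converting to metres (1° lat = 111317 m, cos φ = 0.576660): observed ΔN = -106.9 m, observed ΔE = -297.2 m.
Subtracting the expected shift leaves a residual of -106.9 − (-136) = 29.1 m north and -297.2 − (-276) = -21.2 m east.
Residual distance = √(29.1² + (-21.2)²) = 36.0 m.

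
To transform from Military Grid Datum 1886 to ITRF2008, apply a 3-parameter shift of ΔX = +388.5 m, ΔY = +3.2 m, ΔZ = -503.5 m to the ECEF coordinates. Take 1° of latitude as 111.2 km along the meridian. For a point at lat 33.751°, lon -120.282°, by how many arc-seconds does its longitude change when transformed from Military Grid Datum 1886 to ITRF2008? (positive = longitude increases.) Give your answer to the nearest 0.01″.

Δλ = 13.00″

sin φ = 0.555585, cos φ = 0.831460, sin λ = -0.863554, cos λ = -0.504256.
East component: ΔE = −sin λ·ΔX + cos λ·ΔY = −(-0.863554)(388.5) + (-0.504256)(3.2) = 333.88 m.
1° of latitude spans 111200 m; at latitude φ, 1° of longitude spans that × cos φ = 92458.3 m, so Δλ = 333.88 / 92458.3 × 3600 = 13.000″.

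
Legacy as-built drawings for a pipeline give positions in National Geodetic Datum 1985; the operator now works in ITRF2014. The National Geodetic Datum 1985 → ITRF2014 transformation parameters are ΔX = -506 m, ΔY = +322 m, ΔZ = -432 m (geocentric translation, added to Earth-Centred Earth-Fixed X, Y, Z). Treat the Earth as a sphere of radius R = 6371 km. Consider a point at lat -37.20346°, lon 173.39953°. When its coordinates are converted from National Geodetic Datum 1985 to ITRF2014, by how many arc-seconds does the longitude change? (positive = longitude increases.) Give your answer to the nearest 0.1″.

Δλ = -10.6″

sin φ = -0.604647, cos φ = 0.796493, sin λ = 0.114945, cos λ = -0.993372.
East component: ΔE = −sin λ·ΔX + cos λ·ΔY = −(0.114945)(-506) + (-0.993372)(322) = -261.70 m.
1° of latitude spans πR/180 = 111195 m; at latitude φ, 1° of longitude spans that × cos φ = 88566.0 m, so Δλ = -261.70 / 88566.0 × 3600 = -10.638″.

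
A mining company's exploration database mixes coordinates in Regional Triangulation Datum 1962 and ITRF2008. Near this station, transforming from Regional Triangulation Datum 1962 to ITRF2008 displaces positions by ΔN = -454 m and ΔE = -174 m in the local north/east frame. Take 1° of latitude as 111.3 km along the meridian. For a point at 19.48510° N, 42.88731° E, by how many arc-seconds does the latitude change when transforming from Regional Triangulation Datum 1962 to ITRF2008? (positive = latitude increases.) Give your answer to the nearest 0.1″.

Δφ = -14.7″

1° of latitude = 111.3 km, so Δφ = -454.0 / 111300 = -0.0040791° = -14.685″.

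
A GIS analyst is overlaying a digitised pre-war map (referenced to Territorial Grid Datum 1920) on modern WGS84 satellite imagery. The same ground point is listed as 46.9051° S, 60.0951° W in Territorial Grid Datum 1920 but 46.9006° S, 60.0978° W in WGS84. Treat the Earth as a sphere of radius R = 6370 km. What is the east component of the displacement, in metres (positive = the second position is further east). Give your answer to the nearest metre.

Δφ = -46.9006° − -46.9051° = +0.0045°; Δλ = -60.0978° − -60.0951° = -0.0027°.
1° along a meridian = πR/180 = 111177 m.
ΔN = Δφ × 111177 = 500.3 m; ΔE = Δλ × 111177 × cos(-46.9051°) = -0.0027 × 111177 × 0.683209 = -205.1 m.

ΔE = -205 m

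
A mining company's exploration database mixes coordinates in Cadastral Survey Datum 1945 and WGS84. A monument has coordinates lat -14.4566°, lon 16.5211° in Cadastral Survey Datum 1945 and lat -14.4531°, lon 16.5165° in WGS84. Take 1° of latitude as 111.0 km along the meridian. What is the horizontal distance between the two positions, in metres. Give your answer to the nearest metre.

629 m

Δφ = -14.4531° − -14.4566° = +0.0035°; Δλ = 16.5165° − 16.5211° = -0.0046°.
ΔN = Δφ × 111000 = 388.5 m; ΔE = Δλ × 111000 × cos(-14.4566°) = -0.0046 × 111000 × 0.968337 = -494.4 m.
Distance = √(ΔE² + ΔN²) = √((-494.4)² + 388.5²) = 628.8 m.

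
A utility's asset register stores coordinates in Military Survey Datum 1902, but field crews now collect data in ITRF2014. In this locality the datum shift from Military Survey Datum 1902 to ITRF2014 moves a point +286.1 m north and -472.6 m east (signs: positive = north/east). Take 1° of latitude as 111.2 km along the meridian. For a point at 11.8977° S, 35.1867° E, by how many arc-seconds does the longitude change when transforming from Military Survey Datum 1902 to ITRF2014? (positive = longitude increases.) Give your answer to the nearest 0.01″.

Δλ = -15.64″

At latitude -11.8977°, cos φ = 0.978517.
1° of longitude at this latitude = 111.2 × cos φ = 108.81 km, so Δλ = -472.6 / 108811.1 = -0.0043433° = -15.636″.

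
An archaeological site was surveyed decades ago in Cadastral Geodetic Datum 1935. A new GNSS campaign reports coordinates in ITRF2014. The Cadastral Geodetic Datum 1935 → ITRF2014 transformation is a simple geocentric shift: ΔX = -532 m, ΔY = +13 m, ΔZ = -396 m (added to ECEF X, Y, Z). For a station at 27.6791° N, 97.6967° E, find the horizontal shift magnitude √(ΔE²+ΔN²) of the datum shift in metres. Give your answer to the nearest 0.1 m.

The local east axis at (φ, λ) is (−sin λ, cos λ, 0), so ΔE = −sin(97.6967°)·(-532) + cos(97.6967°)·13 = 525.47 m.
The local north axis is (−sin φ cos λ, −sin φ sin λ, cos φ), giving ΔN = -33.097 − 5.984 − 350.683 = -389.76 m.
Horizontal magnitude = √(ΔE² + ΔN²) = √(525.47² + (-389.76)²) = 654.24 m.

654.2 m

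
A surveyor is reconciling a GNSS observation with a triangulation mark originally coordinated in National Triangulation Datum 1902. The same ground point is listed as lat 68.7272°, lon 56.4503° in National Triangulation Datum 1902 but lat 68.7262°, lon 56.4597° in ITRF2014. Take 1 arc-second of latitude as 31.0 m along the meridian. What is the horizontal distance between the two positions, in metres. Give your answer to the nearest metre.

397 m

Δφ = 68.7262° − 68.7272° = -0.0010°; Δλ = 56.4597° − 56.4503° = +0.0094°.
1° of latitude = 3600 × 31.00 = 111600 m.
ΔN = Δφ × 111600 = -111.6 m; ΔE = Δλ × 111600 × cos(68.7272°) = +0.0094 × 111600 × 0.362809 = 380.6 m.
Distance = √(ΔE² + ΔN²) = √(380.6² + (-111.6)²) = 396.6 m.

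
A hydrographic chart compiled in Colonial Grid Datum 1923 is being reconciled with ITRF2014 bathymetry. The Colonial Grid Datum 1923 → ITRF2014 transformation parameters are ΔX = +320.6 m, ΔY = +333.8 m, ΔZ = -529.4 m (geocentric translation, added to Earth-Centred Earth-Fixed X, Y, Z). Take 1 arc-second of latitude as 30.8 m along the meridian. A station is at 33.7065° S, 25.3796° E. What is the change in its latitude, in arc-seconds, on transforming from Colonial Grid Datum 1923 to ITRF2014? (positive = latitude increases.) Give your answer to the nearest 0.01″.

sin φ = -0.554939, cos φ = 0.831891, sin λ = 0.428613, cos λ = 0.903488.
North component: ΔN = −sin φ cos λ·ΔX − sin φ sin λ·ΔY + cos φ·ΔZ = −(-0.554939)(0.903488)(320.6) − (-0.554939)(0.428613)(333.8) + (0.831891)(-529.4) = -200.26 m.
1° of latitude spans 3600 × 30.80 = 110880 m, so Δφ = -200.26 / 110880 × 3600 = -6.502″.

Δφ = -6.50″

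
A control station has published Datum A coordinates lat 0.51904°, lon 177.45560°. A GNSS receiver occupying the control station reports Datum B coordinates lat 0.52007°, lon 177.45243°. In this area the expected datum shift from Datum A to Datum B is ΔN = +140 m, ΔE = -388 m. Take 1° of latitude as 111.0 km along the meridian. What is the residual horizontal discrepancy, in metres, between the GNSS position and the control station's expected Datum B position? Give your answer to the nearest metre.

44 m

Observed coordinate differences: Δφ = +0.00103°, Δλ = -0.00317°.
Converting to metres (1° lat = 111000 m, cos φ = 0.999959): observed ΔN = 114.3 m, observed ΔE = -351.9 m.
Subtracting the expected shift leaves a residual of 114.3 − (140) = -25.7 m north and -351.9 − (-388) = 36.1 m east.
Residual distance = √((-25.7)² + 36.1²) = 44.3 m.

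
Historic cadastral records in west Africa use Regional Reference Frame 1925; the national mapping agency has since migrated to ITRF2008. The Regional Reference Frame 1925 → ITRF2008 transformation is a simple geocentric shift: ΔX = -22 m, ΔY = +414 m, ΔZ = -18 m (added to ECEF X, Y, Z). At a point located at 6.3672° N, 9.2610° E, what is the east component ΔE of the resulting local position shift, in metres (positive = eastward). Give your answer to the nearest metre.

ΔE = 412 m

At φ = 6.3672°, λ = 9.2610°: sin φ = 0.110900, cos φ = 0.993832, sin λ = 0.160932, cos λ = 0.986965.
ΔE = −sin λ·ΔX + cos λ·ΔY = −(0.160932)·(-22) + (0.986965)·(414) = 412.14 m.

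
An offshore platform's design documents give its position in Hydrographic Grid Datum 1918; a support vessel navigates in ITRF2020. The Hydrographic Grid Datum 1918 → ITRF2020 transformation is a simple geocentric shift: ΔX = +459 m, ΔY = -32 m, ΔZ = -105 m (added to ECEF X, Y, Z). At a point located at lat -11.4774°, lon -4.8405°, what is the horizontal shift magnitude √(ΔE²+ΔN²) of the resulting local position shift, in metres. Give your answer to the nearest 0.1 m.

13.3 m

At φ = -11.4774°, λ = -4.8405°: sin φ = -0.198981, cos φ = 0.980003, sin λ = -0.084382, cos λ = 0.996433.
ΔE = −sin λ·ΔX + cos λ·ΔY = −(-0.084382)·(459) + (0.996433)·(-32) = 6.85 m.
ΔN = −sin φ cos λ·ΔX − sin φ sin λ·ΔY + cos φ·ΔZ = −(-0.198981)(0.996433)(459) − (-0.198981)(-0.084382)(-32) + (0.980003)(-105) = -11.36 m.
Horizontal magnitude = √(ΔE² + ΔN²) = √(6.85² + (-11.36)²) = 13.26 m.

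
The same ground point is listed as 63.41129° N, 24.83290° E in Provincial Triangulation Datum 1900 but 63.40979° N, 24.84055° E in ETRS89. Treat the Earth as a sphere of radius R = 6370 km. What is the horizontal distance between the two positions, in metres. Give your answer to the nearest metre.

416 m

Δφ = 63.40979° − 63.41129° = -0.00150°; Δλ = 24.84055° − 24.83290° = +0.00765°.
1° along a meridian = πR/180 = 111177 m.
ΔN = Δφ × 111177 = -166.8 m; ΔE = Δλ × 111177 × cos(63.41129°) = +0.00765 × 111177 × 0.447583 = 380.7 m.
Distance = √(ΔE² + ΔN²) = √(380.7² + (-166.8)²) = 415.6 m.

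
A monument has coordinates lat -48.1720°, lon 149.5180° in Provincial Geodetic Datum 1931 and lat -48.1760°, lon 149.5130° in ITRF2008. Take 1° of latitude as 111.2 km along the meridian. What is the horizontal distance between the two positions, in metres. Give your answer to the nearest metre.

579 m

Δφ = -48.1760° − -48.1720° = -0.0040°; Δλ = 149.5130° − 149.5180° = -0.0050°.
ΔN = Δφ × 111200 = -444.8 m; ΔE = Δλ × 111200 × cos(-48.1720°) = -0.0050 × 111200 × 0.666897 = -370.8 m.
Distance = √(ΔE² + ΔN²) = √((-370.8)² + (-444.8)²) = 579.1 m.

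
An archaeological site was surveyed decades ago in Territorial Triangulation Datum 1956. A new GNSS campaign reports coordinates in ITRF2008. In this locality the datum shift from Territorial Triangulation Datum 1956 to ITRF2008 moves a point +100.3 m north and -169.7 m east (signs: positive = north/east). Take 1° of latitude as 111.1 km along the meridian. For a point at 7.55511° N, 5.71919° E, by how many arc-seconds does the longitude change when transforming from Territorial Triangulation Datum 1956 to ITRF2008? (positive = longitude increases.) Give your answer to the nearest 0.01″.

Δλ = -5.55″

At latitude 7.55511°, cos φ = 0.991319.
1° of longitude at this latitude = 111.1 × cos φ = 110.14 km, so Δλ = -169.7 / 110135.5 = -0.0015408° = -5.547″.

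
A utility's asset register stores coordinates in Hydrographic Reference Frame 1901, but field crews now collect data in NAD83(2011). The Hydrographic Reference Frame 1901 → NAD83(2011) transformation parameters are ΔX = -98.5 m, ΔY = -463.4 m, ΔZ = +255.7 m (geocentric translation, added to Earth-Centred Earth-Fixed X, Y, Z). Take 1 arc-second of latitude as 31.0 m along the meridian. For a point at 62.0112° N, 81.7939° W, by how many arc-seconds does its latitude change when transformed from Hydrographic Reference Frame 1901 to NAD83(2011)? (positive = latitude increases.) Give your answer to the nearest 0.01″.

Δφ = -8.79″

sin φ = 0.883039, cos φ = 0.469299, sin λ = -0.989761, cos λ = 0.142734.
North component: ΔN = −sin φ cos λ·ΔX − sin φ sin λ·ΔY + cos φ·ΔZ = −(0.883039)(0.142734)(-98.5) − (0.883039)(-0.989761)(-463.4) + (0.469299)(255.7) = -272.60 m.
1° of latitude spans 3600 × 31.00 = 111600 m, so Δφ = -272.60 / 111600 × 3600 = -8.793″.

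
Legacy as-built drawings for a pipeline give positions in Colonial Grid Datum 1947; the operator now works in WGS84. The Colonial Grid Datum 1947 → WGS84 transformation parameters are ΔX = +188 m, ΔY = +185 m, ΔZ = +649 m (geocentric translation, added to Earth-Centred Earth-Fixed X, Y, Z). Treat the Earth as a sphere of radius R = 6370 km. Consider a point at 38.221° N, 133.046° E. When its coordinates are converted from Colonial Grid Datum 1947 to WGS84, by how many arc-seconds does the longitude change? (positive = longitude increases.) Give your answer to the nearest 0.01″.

sin φ = 0.618696, cos φ = 0.785630, sin λ = 0.730806, cos λ = -0.682585.
East component: ΔE = −sin λ·ΔX + cos λ·ΔY = −(0.730806)(188) + (-0.682585)(185) = -263.67 m.
1° of latitude spans πR/180 = 111177 m; at latitude φ, 1° of longitude spans that × cos φ = 87344.4 m, so Δλ = -263.67 / 87344.4 × 3600 = -10.867″.

Δλ = -10.87″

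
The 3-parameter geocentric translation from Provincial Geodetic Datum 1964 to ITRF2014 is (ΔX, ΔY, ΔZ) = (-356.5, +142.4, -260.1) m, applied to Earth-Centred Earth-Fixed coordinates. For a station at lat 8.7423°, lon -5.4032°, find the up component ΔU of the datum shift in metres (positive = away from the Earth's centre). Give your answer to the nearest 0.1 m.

ΔU = -403.6 m

The local up (radial) axis is (cos φ cos λ, cos φ sin λ, sin φ), giving ΔU = -350.793 − 13.253 − 39.533 = -403.58 m.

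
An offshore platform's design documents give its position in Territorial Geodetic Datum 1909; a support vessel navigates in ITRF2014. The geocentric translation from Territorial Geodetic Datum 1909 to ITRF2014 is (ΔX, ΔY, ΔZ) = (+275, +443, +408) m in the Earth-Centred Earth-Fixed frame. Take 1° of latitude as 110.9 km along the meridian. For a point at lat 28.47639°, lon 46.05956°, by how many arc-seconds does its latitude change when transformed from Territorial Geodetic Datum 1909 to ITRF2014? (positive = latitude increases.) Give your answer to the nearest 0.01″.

sin φ = 0.476797, cos φ = 0.879014, sin λ = 0.720062, cos λ = 0.693910.
North component: ΔN = −sin φ cos λ·ΔX − sin φ sin λ·ΔY + cos φ·ΔZ = −(0.476797)(0.693910)(275) − (0.476797)(0.720062)(443) + (0.879014)(408) = 115.56 m.
1° of latitude spans 110900 m, so Δφ = 115.56 / 110900 × 3600 = 3.751″.

Δφ = 3.75″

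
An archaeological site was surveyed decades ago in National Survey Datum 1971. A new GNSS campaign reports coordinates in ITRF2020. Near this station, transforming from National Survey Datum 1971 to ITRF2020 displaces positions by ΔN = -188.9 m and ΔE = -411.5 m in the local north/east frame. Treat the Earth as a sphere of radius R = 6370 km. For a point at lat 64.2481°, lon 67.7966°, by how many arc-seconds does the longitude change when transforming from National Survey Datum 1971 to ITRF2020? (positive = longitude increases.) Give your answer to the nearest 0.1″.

Δλ = -30.7″

At latitude 64.2481°, cos φ = 0.434475.
One radian of longitude at latitude φ spans R cos φ, so Δλ = ΔE / (R cos φ) = -411.5 / (6370000 × 0.434475) = -1.4868e-04 rad = -30.668″.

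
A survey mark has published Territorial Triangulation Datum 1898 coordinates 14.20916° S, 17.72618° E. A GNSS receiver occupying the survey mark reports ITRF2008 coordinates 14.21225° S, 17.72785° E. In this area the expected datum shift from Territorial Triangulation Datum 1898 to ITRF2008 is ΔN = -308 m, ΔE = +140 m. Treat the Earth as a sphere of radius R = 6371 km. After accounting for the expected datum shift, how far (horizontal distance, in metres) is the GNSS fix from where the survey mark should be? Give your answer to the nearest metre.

54 m

Observed coordinate differences: Δφ = -0.00309°, Δλ = +0.00167°.
Converting to metres (1° lat = 111195 m, cos φ = 0.969406): observed ΔN = -343.6 m, observed ΔE = 180.0 m.
Subtracting the expected shift leaves a residual of -343.6 − (-308) = -35.6 m north and 180.0 − (140) = 40.0 m east.
Residual distance = √((-35.6)² + 40.0²) = 53.6 m.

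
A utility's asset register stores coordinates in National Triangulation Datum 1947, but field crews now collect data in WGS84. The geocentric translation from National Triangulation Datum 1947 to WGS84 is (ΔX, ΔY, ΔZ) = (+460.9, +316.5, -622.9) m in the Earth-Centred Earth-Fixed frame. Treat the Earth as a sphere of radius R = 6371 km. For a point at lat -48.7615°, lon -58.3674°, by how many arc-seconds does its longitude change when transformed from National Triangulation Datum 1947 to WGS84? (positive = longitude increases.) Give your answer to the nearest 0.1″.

Δλ = 27.4″

sin φ = -0.751972, cos φ = 0.659195, sin λ = -0.851429, cos λ = 0.524470.
East component: ΔE = −sin λ·ΔX + cos λ·ΔY = −(-0.851429)(460.9) + (0.524470)(316.5) = 558.42 m.
1° of latitude spans πR/180 = 111195 m; at latitude φ, 1° of longitude spans that × cos φ = 73299.1 m, so Δλ = 558.42 / 73299.1 × 3600 = 27.426″.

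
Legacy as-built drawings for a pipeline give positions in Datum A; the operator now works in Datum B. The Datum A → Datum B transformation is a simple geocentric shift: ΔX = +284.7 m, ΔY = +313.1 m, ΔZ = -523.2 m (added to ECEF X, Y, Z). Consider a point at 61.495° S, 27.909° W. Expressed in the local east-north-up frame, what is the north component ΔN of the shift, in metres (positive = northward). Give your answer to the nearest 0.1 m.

ΔN = -157.4 m

The local north axis is (−sin φ cos λ, −sin φ sin λ, cos φ), giving ΔN = 221.089 − 128.787 − 249.690 = -157.39 m.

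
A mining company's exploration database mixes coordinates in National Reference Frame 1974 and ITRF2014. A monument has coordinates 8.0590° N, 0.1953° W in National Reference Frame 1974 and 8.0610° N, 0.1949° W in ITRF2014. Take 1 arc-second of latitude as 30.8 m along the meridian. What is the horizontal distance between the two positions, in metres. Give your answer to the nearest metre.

Δφ = 8.0610° − 8.0590° = +0.0020°; Δλ = -0.1949° − -0.1953° = +0.0004°.
1° of latitude = 3600 × 30.80 = 110880 m.
ΔN = Δφ × 110880 = 221.8 m; ΔE = Δλ × 110880 × cos(8.0590°) = +0.0004 × 110880 × 0.990124 = 43.9 m.
Distance = √(ΔE² + ΔN²) = √(43.9² + 221.8²) = 226.1 m.

226 m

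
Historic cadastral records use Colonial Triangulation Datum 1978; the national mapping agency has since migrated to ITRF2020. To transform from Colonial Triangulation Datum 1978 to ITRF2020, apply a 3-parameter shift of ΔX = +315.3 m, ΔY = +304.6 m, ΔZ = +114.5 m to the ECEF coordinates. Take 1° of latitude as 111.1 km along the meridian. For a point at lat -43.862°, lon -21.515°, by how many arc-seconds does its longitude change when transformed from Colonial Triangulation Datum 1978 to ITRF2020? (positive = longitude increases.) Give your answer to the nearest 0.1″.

sin φ = -0.692924, cos φ = 0.721011, sin λ = -0.366745, cos λ = 0.930322.
East component: ΔE = −sin λ·ΔX + cos λ·ΔY = −(-0.366745)(315.3) + (0.930322)(304.6) = 399.01 m.
1° of latitude spans 111100 m; at latitude φ, 1° of longitude spans that × cos φ = 80104.3 m, so Δλ = 399.01 / 80104.3 × 3600 = 17.932″.

Δλ = 17.9″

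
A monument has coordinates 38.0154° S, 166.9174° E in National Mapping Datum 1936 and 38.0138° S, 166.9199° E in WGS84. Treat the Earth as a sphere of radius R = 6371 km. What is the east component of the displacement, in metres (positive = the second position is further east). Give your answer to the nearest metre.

Δφ = -38.0138° − -38.0154° = +0.0016°; Δλ = 166.9199° − 166.9174° = +0.0025°.
1° along a meridian = πR/180 = 111195 m.
ΔN = Δφ × 111195 = 177.9 m; ΔE = Δλ × 111195 × cos(-38.0154°) = +0.0025 × 111195 × 0.787845 = 219.0 m.

ΔE = 219 m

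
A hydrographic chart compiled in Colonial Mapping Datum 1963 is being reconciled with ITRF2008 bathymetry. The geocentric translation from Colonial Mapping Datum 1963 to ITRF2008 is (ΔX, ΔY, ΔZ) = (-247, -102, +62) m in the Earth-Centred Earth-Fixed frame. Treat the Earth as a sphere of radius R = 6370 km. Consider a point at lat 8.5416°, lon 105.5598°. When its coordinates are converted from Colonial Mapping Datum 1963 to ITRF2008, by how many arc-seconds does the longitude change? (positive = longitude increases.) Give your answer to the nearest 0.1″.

Δλ = 8.7″

sin φ = 0.148527, cos φ = 0.988908, sin λ = 0.963351, cos λ = -0.268244.
East component: ΔE = −sin λ·ΔX + cos λ·ΔY = −(0.963351)(-247) + (-0.268244)(-102) = 265.31 m.
1° of latitude spans πR/180 = 111177 m; at latitude φ, 1° of longitude spans that × cos φ = 109944.3 m, so Δλ = 265.31 / 109944.3 × 3600 = 8.687″.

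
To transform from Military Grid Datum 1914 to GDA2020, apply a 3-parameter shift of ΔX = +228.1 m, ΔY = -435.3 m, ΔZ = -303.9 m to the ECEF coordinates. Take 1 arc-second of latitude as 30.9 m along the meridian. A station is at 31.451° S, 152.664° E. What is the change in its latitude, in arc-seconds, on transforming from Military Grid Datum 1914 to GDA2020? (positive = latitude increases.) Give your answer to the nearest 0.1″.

sin φ = -0.521769, cos φ = 0.853087, sin λ = 0.459208, cos λ = -0.888329.
North component: ΔN = −sin φ cos λ·ΔX − sin φ sin λ·ΔY + cos φ·ΔZ = −(-0.521769)(-0.888329)(228.1) − (-0.521769)(0.459208)(-435.3) + (0.853087)(-303.9) = -469.28 m.
1° of latitude spans 3600 × 30.90 = 111240 m, so Δφ = -469.28 / 111240 × 3600 = -15.187″.

Δφ = -15.2″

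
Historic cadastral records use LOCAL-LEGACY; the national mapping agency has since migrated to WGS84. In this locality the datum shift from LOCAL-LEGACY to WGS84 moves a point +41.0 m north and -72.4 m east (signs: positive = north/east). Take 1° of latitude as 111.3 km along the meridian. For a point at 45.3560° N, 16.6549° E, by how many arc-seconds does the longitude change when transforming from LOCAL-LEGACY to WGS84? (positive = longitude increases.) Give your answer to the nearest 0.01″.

Δλ = -3.33″

At latitude 45.3560°, cos φ = 0.702700.
1° of longitude at this latitude = 111.3 × cos φ = 78.21 km, so Δλ = -72.4 / 78210.5 = -0.0009257° = -3.333″.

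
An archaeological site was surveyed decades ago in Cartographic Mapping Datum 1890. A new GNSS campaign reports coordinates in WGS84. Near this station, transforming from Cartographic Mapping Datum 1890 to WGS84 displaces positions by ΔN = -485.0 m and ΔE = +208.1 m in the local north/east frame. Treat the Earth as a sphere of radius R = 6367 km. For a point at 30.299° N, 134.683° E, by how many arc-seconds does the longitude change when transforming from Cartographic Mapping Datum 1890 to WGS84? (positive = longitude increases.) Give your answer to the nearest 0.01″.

Δλ = 7.81″

At latitude 30.299°, cos φ = 0.863404.
One radian of longitude at latitude φ spans R cos φ, so Δλ = ΔE / (R cos φ) = 208.1 / (6367000 × 0.863404) = 3.7855e-05 rad = 7.808″.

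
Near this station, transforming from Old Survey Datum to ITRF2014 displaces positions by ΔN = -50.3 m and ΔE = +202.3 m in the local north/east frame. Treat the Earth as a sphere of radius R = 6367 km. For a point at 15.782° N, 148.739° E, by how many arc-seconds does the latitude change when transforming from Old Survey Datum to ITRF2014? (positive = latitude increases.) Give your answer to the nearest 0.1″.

Δφ = -1.6″

On a sphere of radius R, 1 rad of latitude = R, so Δφ = ΔN / R = -50.3 / 6367000 = -7.9001e-06 rad = -1.630″.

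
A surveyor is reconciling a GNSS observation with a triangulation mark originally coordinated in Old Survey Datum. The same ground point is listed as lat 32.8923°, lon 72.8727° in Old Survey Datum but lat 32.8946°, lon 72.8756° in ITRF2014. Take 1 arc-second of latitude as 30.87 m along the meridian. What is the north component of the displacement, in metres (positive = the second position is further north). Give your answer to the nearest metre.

Δφ = 32.8946° − 32.8923° = +0.0023°; Δλ = 72.8756° − 72.8727° = +0.0029°.
1° of latitude = 3600 × 30.87 = 111132 m.
ΔN = Δφ × 111132 = 255.6 m; ΔE = Δλ × 111132 × cos(32.8923°) = +0.0029 × 111132 × 0.839693 = 270.6 m.

ΔN = 256 m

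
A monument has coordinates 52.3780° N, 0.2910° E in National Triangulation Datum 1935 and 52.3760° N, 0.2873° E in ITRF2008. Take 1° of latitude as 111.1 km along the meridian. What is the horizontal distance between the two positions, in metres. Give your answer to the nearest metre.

Δφ = 52.3760° − 52.3780° = -0.0020°; Δλ = 0.2873° − 0.2910° = -0.0037°.
ΔN = Δφ × 111100 = -222.2 m; ΔE = Δλ × 111100 × cos(52.3780°) = -0.0037 × 111100 × 0.610449 = -250.9 m.
Distance = √(ΔE² + ΔN²) = √((-250.9)² + (-222.2)²) = 335.2 m.

335 m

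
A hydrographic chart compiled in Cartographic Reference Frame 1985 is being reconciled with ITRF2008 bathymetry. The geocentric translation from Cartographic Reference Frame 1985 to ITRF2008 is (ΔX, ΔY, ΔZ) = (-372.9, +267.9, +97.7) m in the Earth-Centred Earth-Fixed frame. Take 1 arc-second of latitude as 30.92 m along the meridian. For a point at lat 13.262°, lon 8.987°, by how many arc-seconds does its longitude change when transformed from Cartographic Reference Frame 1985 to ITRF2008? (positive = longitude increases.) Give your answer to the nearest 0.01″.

Δλ = 10.73″

sin φ = 0.229404, cos φ = 0.973331, sin λ = 0.156210, cos λ = 0.987724.
East component: ΔE = −sin λ·ΔX + cos λ·ΔY = −(0.156210)(-372.9) + (0.987724)(267.9) = 322.86 m.
1° of latitude spans 3600 × 30.92 = 111312 m; at latitude φ, 1° of longitude spans that × cos φ = 108343.4 m, so Δλ = 322.86 / 108343.4 × 3600 = 10.728″.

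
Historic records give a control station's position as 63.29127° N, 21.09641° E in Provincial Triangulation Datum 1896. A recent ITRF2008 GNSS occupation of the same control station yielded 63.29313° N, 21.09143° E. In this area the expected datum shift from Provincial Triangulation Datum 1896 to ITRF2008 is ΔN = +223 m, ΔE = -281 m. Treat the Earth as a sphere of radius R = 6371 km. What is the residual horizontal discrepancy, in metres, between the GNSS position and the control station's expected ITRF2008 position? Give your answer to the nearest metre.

36 m

Observed coordinate differences: Δφ = +0.00186°, Δλ = -0.00498°.
Converting to metres (1° lat = 111195 m, cos φ = 0.449455): observed ΔN = 206.8 m, observed ΔE = -248.9 m.
Subtracting the expected shift leaves a residual of 206.8 − (223) = -16.2 m north and -248.9 − (-281) = 32.1 m east.
Residual distance = √((-16.2)² + 32.1²) = 36.0 m.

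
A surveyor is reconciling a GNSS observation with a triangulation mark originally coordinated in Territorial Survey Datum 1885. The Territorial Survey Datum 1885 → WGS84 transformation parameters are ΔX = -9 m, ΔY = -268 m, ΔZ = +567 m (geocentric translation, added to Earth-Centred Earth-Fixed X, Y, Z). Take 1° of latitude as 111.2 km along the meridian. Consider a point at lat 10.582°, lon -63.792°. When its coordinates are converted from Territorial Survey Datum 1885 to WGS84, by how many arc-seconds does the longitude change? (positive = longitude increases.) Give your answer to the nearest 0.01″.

Δλ = -4.16″

sin φ = 0.183643, cos φ = 0.982993, sin λ = -0.897197, cos λ = 0.441631.
East component: ΔE = −sin λ·ΔX + cos λ·ΔY = −(-0.897197)(-9) + (0.441631)(-268) = -126.43 m.
1° of latitude spans 111200 m; at latitude φ, 1° of longitude spans that × cos φ = 109308.8 m, so Δλ = -126.43 / 109308.8 × 3600 = -4.164″.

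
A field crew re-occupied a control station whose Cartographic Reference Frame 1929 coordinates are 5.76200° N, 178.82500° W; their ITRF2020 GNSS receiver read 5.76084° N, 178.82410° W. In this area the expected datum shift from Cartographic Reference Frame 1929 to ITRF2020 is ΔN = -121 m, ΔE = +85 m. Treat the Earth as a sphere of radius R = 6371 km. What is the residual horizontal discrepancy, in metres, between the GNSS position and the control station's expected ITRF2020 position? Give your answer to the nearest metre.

17 m

Observed coordinate differences: Δφ = -0.00116°, Δλ = +0.00090°.
Converting to metres (1° lat = 111195 m, cos φ = 0.994948): observed ΔN = -129.0 m, observed ΔE = 99.6 m.
Subtracting the expected shift leaves a residual of -129.0 − (-121) = -8.0 m north and 99.6 − (85) = 14.6 m east.
Residual distance = √((-8.0)² + 14.6²) = 16.6 m.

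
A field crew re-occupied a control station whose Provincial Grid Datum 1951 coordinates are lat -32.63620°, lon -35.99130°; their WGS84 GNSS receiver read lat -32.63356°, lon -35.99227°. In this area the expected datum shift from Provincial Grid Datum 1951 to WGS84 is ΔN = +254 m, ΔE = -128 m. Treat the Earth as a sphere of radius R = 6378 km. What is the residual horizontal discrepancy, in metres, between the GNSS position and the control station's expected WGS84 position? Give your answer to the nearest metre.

Observed coordinate differences: Δφ = +0.00264°, Δλ = -0.00097°.
Converting to metres (1° lat = 111317 m, cos φ = 0.842112): observed ΔN = 293.9 m, observed ΔE = -90.9 m.
Subtracting the expected shift leaves a residual of 293.9 − (254) = 39.9 m north and -90.9 − (-128) = 37.1 m east.
Residual distance = √(39.9² + 37.1²) = 54.4 m.

54 m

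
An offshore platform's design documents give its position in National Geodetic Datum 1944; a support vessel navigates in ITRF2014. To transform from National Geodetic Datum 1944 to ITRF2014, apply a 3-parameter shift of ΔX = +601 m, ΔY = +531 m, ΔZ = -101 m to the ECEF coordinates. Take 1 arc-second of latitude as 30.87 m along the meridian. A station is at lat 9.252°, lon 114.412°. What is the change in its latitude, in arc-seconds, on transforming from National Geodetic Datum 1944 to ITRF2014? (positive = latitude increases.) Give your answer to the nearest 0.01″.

Δφ = -4.45″

sin φ = 0.160777, cos φ = 0.986991, sin λ = 0.910597, cos λ = -0.413295.
North component: ΔN = −sin φ cos λ·ΔX − sin φ sin λ·ΔY + cos φ·ΔZ = −(0.160777)(-0.413295)(601) − (0.160777)(0.910597)(531) + (0.986991)(-101) = -137.49 m.
1° of latitude spans 3600 × 30.87 = 111132 m, so Δφ = -137.49 / 111132 × 3600 = -4.454″.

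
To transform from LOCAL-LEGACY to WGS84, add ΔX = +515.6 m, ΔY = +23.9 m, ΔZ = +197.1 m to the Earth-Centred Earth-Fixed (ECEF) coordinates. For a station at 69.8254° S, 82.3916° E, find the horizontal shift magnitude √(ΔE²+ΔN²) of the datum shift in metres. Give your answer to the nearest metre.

At φ = -69.8254°, λ = 82.3916°: sin φ = -0.938646, cos φ = 0.344882, sin λ = 0.991196, cos λ = 0.132402.
ΔE = −sin λ·ΔX + cos λ·ΔY = −(0.991196)·(515.6) + (0.132402)·(23.9) = -507.90 m.
ΔN = −sin φ cos λ·ΔX − sin φ sin λ·ΔY + cos φ·ΔZ = −(-0.938646)(0.132402)(515.6) − (-0.938646)(0.991196)(23.9) + (0.344882)(197.1) = 154.29 m.
Horizontal magnitude = √(ΔE² + ΔN²) = √((-507.90)² + 154.29²) = 530.81 m.

531 m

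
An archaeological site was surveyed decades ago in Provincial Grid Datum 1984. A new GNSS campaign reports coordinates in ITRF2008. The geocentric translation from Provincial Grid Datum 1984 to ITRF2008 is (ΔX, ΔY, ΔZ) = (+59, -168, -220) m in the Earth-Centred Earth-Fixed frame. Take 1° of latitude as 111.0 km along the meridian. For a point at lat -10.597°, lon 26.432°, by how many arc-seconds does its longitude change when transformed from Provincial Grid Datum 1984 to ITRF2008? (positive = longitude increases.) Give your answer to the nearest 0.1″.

Δλ = -5.8″

sin φ = -0.183900, cos φ = 0.982945, sin λ = 0.445135, cos λ = 0.895463.
East component: ΔE = −sin λ·ΔX + cos λ·ΔY = −(0.445135)(59) + (0.895463)(-168) = -176.70 m.
1° of latitude spans 111000 m; at latitude φ, 1° of longitude spans that × cos φ = 109106.9 m, so Δλ = -176.70 / 109106.9 × 3600 = -5.830″.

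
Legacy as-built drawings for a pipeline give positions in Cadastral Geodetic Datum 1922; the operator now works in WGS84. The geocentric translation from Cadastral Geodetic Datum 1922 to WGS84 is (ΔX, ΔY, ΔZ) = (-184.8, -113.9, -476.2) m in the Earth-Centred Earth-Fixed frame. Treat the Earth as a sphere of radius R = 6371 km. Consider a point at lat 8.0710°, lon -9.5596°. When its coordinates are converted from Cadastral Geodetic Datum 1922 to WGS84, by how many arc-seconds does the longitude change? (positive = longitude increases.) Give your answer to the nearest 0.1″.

sin φ = 0.140400, cos φ = 0.990095, sin λ = -0.166073, cos λ = 0.986113.
East component: ΔE = −sin λ·ΔX + cos λ·ΔY = −(-0.166073)(-184.8) + (0.986113)(-113.9) = -143.01 m.
1° of latitude spans πR/180 = 111195 m; at latitude φ, 1° of longitude spans that × cos φ = 110093.5 m, so Δλ = -143.01 / 110093.5 × 3600 = -4.676″.

Δλ = -4.7″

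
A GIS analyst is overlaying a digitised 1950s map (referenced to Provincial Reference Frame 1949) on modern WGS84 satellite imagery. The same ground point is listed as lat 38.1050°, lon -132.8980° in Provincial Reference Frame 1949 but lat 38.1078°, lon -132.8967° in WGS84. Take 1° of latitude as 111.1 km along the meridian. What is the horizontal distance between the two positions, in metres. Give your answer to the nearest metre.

331 m

Δφ = 38.1078° − 38.1050° = +0.0028°; Δλ = -132.8967° − -132.8980° = +0.0013°.
ΔN = Δφ × 111100 = 311.1 m; ΔE = Δλ × 111100 × cos(38.1050°) = +0.0013 × 111100 × 0.786881 = 113.6 m.
Distance = √(ΔE² + ΔN²) = √(113.6² + 311.1²) = 331.2 m.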